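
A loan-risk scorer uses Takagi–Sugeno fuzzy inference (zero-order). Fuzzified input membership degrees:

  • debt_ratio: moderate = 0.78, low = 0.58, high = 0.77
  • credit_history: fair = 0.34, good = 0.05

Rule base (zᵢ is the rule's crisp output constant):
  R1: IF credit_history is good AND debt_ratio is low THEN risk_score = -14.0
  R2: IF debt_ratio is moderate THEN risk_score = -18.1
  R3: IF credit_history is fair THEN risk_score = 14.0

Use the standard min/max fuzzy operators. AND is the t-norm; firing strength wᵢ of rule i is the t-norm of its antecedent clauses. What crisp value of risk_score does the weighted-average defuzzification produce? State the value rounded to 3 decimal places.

R1 (z=-14.0): good=0.05, low=0.58; AND[min(a, b)] → w = 0.05
R2 (z=-18.1): moderate=0.78 → w = 0.78
R3 (z=14.0): fair=0.34 → w = 0.34
Weighted average = (0.05·-14.0 + 0.78·-18.1 + 0.34·14.0) / (0.05 + 0.78 + 0.34)
  = -10.0580 / 1.1700 = -8.597

-8.597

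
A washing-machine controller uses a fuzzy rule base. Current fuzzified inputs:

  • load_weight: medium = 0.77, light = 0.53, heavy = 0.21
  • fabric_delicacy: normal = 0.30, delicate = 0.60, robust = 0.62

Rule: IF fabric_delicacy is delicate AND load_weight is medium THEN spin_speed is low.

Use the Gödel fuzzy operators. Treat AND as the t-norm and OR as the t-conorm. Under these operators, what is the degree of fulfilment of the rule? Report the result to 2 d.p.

0.60

firing strength: delicate=0.60, medium=0.77; AND[min(a, b)] → w = 0.60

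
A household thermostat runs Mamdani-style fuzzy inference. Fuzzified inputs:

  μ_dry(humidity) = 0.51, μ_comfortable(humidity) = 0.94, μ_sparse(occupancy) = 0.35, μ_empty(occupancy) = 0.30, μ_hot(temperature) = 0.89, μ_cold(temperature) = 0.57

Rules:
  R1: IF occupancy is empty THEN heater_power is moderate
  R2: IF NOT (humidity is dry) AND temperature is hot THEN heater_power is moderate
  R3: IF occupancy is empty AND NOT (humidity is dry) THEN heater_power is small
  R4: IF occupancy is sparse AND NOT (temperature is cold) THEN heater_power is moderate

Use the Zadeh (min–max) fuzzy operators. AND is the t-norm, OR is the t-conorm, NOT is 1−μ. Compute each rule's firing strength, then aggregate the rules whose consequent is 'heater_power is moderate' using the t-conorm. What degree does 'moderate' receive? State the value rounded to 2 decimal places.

0.49

R1: empty=0.30 → w = 0.30
R2: ¬dry=1−0.51=0.49, hot=0.89; AND[min(a, b)] → w = 0.49
R3: empty=0.30, ¬dry=1−0.51=0.49; AND[min(a, b)] → w = 0.30
R4: sparse=0.35, ¬cold=1−0.57=0.43; AND[min(a, b)] → w = 0.35
Rules with consequent 'moderate': {R1, R2, R4} → strengths 0.30, 0.49, 0.35
Aggregate via t-conorm [max(a, b)]: 0.49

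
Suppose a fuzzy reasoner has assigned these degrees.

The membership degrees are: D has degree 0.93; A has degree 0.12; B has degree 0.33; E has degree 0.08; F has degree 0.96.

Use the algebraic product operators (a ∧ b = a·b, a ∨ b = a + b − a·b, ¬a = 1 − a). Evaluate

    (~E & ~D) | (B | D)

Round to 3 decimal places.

~E = 1 − 0.0800 = 0.9200
~D = 1 − 0.9300 = 0.0700
~E & ~D = a·b on (0.9200, 0.0700) = 0.0644
B | D = a + b − a·b on (0.3300, 0.9300) = 0.9531
(~E & ~D) | (B | D) = a + b − a·b on (0.0644, 0.9531) = 0.9561

0.956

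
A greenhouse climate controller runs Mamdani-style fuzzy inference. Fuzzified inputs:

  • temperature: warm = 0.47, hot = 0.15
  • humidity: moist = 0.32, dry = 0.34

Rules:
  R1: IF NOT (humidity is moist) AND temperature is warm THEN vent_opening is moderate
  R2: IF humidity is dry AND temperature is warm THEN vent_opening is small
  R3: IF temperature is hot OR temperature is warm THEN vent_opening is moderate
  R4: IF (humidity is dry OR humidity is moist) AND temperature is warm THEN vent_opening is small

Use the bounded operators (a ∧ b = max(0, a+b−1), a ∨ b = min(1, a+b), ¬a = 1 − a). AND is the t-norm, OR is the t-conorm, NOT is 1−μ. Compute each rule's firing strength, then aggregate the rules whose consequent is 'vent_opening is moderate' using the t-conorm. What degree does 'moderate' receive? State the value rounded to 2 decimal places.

R1: ¬moist=1−0.32=0.68, warm=0.47; AND[max(0, a+b−1)] → w = 0.15
R2: dry=0.34, warm=0.47; AND[max(0, a+b−1)] → w = 0.00
R3: hot=0.15, warm=0.47; OR[min(1, a+b)] → w = 0.62
R4: (dry=0.34 OR moist=0.32) = 0.66; AND[max(0, a+b−1)] with warm=0.47 → w = 0.13
Rules with consequent 'moderate': {R1, R3} → strengths 0.15, 0.62
Aggregate via t-conorm [min(1, a+b)]: 0.77

0.77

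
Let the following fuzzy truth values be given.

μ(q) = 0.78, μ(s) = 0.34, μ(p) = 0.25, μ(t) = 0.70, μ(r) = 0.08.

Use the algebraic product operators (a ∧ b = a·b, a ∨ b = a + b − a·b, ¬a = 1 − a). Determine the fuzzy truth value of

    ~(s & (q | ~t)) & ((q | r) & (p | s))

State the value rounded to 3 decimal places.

0.287

~t = 1 − 0.7000 = 0.3000
q | ~t = a + b − a·b on (0.7800, 0.3000) = 0.8460
s & (q | ~t) = a·b on (0.3400, 0.8460) = 0.2876
~(s & (q | ~t)) = 1 − 0.2876 = 0.7124
q | r = a + b − a·b on (0.7800, 0.0800) = 0.7976
p | s = a + b − a·b on (0.2500, 0.3400) = 0.5050
(q | r) & (p | s) = a·b on (0.7976, 0.5050) = 0.4028
~(s & (q | ~t)) & ((q | r) & (p | s)) = a·b on (0.7124, 0.4028) = 0.2869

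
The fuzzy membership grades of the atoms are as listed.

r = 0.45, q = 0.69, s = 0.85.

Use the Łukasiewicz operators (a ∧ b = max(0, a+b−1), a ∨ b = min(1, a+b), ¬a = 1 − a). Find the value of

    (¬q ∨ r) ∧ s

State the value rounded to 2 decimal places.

¬q = 1 − 0.69 = 0.31
¬q ∨ r = min(1, a+b) on (0.31, 0.45) = 0.76
(¬q ∨ r) ∧ s = max(0, a+b−1) on (0.76, 0.85) = 0.61

0.61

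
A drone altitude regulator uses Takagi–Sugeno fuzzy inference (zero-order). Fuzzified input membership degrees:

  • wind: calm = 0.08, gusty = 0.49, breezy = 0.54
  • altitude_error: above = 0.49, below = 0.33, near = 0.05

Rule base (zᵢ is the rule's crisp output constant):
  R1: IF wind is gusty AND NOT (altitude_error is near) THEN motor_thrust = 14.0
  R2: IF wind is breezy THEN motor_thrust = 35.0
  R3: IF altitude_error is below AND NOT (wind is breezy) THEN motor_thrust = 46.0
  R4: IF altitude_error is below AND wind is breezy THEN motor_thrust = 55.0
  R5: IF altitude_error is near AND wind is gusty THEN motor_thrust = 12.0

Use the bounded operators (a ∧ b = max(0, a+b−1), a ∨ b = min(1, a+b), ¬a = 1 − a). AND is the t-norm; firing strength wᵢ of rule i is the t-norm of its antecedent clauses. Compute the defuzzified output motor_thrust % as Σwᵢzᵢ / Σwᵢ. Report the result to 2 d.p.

R1 (z=14.0): gusty=0.49, ¬near=1−0.05=0.95; AND[max(0, a+b−1)] → w = 0.44
R2 (z=35.0): breezy=0.54 → w = 0.54
R3 (z=46.0): below=0.33, ¬breezy=1−0.54=0.46; AND[max(0, a+b−1)] → w = 0.00
R4 (z=55.0): below=0.33, breezy=0.54; AND[max(0, a+b−1)] → w = 0.00
R5 (z=12.0): near=0.05, gusty=0.49; AND[max(0, a+b−1)] → w = 0.00
Weighted average = (0.44·14.0 + 0.54·35.0 + 0.00·46.0 + 0.00·55.0 + 0.00·12.0) / (0.44 + 0.54 + 0.00 + 0.00 + 0.00)
  = 25.0600 / 0.9800 = 25.57

25.57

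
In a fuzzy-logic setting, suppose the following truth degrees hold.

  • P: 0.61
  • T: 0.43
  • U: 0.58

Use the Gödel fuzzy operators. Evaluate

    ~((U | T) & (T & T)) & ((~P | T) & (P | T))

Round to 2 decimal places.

U | T = max(a, b) on (0.58, 0.43) = 0.58
T & T = min(a, b) on (0.43, 0.43) = 0.43
(U | T) & (T & T) = min(a, b) on (0.58, 0.43) = 0.43
~((U | T) & (T & T)) = 1 − 0.43 = 0.57
~P = 1 − 0.61 = 0.39
~P | T = max(a, b) on (0.39, 0.43) = 0.43
P | T = max(a, b) on (0.61, 0.43) = 0.61
(~P | T) & (P | T) = min(a, b) on (0.43, 0.61) = 0.43
~((U | T) & (T & T)) & ((~P | T) & (P | T)) = min(a, b) on (0.57, 0.43) = 0.43

0.43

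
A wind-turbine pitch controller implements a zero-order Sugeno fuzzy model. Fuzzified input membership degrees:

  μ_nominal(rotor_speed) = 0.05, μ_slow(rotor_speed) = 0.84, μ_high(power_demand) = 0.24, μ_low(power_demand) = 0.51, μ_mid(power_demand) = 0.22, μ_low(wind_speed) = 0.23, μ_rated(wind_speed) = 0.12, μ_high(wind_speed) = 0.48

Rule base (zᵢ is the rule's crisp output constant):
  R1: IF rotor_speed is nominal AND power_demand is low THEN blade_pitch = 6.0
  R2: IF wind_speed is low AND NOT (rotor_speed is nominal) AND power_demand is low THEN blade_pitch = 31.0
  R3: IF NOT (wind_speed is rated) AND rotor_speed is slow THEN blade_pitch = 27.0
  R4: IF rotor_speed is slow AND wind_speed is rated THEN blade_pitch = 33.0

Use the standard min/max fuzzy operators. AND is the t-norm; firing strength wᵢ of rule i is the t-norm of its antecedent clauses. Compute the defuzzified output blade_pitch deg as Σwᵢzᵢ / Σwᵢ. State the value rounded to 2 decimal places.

27.48

R1 (z=6.0): nominal=0.05, low=0.51; AND[min(a, b)] → w = 0.05
R2 (z=31.0): low=0.23, ¬nominal=1−0.05=0.95, low=0.51; AND[min(a, b)] → w = 0.23
R3 (z=27.0): ¬rated=1−0.12=0.88, slow=0.84; AND[min(a, b)] → w = 0.84
R4 (z=33.0): slow=0.84, rated=0.12; AND[min(a, b)] → w = 0.12
Weighted average = (0.05·6.0 + 0.23·31.0 + 0.84·27.0 + 0.12·33.0) / (0.05 + 0.23 + 0.84 + 0.12)
  = 34.0700 / 1.2400 = 27.48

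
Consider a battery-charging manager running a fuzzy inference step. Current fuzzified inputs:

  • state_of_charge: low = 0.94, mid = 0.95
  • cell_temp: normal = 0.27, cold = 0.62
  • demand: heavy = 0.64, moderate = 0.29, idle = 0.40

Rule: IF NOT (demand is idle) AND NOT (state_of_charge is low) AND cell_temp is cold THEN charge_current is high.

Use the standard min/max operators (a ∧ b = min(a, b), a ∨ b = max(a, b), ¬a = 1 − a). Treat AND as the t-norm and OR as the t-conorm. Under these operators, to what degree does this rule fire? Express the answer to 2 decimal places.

0.06

firing strength: ¬idle=1−0.40=0.60, ¬low=1−0.94=0.06, cold=0.62; AND[min(a, b)] → w = 0.06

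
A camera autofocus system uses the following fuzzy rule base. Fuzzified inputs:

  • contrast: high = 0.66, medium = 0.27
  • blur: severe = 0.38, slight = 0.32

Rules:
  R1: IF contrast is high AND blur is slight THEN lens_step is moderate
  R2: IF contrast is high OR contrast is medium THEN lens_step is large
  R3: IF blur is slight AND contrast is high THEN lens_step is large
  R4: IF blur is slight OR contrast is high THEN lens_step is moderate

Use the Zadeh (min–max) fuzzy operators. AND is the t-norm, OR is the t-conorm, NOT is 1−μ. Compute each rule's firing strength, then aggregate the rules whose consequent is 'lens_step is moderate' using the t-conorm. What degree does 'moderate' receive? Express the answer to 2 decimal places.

R1: high=0.66, slight=0.32; AND[min(a, b)] → w = 0.32
R2: high=0.66, medium=0.27; OR[max(a, b)] → w = 0.66
R3: slight=0.32, high=0.66; AND[min(a, b)] → w = 0.32
R4: slight=0.32, high=0.66; OR[max(a, b)] → w = 0.66
Rules with consequent 'moderate': {R1, R4} → strengths 0.32, 0.66
Aggregate via t-conorm [max(a, b)]: 0.66

0.66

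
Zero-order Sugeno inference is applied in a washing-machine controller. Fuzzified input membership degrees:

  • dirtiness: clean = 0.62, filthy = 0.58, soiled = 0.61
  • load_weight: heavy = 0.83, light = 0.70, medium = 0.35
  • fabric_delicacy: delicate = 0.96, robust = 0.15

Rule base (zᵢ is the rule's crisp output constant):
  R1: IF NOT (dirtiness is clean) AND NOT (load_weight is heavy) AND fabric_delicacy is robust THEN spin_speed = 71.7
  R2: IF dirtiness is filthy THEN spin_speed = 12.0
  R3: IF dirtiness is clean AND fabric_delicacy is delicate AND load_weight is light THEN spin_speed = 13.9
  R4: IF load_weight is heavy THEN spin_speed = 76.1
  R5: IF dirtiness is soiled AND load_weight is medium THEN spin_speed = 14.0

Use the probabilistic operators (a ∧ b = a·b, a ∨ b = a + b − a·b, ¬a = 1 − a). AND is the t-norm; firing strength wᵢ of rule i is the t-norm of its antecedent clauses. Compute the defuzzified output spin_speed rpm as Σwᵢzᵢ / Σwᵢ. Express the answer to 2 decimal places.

38.83

R1 (z=71.7): ¬clean=1−0.62=0.38, ¬heavy=1−0.83=0.17, robust=0.15; AND[a·b] → w = 0.0097
R2 (z=12.0): filthy=0.58 → w = 0.5800
R3 (z=13.9): clean=0.62, delicate=0.96, light=0.70; AND[a·b] → w = 0.4166
R4 (z=76.1): heavy=0.83 → w = 0.8300
R5 (z=14.0): soiled=0.61, medium=0.35; AND[a·b] → w = 0.2135
Weighted average = (0.0097·71.7 + 0.5800·12.0 + 0.4166·13.9 + 0.8300·76.1 + 0.2135·14.0) / (0.0097 + 0.5800 + 0.4166 + 0.8300 + 0.2135)
  = 79.5981 / 2.0498 = 38.83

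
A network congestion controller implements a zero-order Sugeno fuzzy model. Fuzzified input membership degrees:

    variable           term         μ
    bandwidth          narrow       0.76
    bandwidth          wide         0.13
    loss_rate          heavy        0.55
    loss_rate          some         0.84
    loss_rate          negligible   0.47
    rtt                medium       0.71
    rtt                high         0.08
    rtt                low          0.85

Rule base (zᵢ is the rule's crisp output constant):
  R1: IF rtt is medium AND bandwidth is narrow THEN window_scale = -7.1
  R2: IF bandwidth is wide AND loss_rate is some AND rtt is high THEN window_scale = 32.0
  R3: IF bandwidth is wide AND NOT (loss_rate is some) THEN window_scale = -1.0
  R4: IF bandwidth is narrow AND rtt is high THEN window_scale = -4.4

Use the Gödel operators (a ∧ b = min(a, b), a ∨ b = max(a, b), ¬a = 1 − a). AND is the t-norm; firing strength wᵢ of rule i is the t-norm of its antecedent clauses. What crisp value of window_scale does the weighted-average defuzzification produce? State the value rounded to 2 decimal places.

R1 (z=-7.1): medium=0.71, narrow=0.76; AND[min(a, b)] → w = 0.71
R2 (z=32.0): wide=0.13, some=0.84, high=0.08; AND[min(a, b)] → w = 0.08
R3 (z=-1.0): wide=0.13, ¬some=1−0.84=0.16; AND[min(a, b)] → w = 0.13
R4 (z=-4.4): narrow=0.76, high=0.08; AND[min(a, b)] → w = 0.08
Weighted average = (0.71·-7.1 + 0.08·32.0 + 0.13·-1.0 + 0.08·-4.4) / (0.71 + 0.08 + 0.13 + 0.08)
  = -2.9630 / 1.0000 = -2.96

-2.96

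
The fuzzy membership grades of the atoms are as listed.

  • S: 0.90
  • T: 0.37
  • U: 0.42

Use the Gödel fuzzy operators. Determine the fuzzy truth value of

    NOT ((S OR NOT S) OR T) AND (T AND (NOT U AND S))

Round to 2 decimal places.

NOT S = 1 − 0.90 = 0.10
S OR NOT S = max(a, b) on (0.90, 0.10) = 0.90
(S OR NOT S) OR T = max(a, b) on (0.90, 0.37) = 0.90
NOT ((S OR NOT S) OR T) = 1 − 0.90 = 0.10
NOT U = 1 − 0.42 = 0.58
NOT U AND S = min(a, b) on (0.58, 0.90) = 0.58
T AND (NOT U AND S) = min(a, b) on (0.37, 0.58) = 0.37
NOT ((S OR NOT S) OR T) AND (T AND (NOT U AND S)) = min(a, b) on (0.10, 0.37) = 0.10

0.10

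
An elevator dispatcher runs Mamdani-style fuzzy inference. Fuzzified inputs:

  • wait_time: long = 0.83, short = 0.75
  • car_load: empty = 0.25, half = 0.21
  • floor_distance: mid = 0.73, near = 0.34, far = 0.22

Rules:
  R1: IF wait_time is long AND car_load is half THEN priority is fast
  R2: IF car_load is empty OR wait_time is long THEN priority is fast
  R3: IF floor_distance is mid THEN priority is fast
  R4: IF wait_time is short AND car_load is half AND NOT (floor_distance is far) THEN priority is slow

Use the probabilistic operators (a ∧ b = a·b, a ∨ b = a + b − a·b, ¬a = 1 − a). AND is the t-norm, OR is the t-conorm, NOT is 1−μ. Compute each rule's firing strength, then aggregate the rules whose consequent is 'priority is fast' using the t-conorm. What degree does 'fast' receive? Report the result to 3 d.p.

0.972

R1: long=0.83, half=0.21; AND[a·b] → w = 0.1743
R2: empty=0.25, long=0.83; OR[a + b − a·b] → w = 0.8725
R3: mid=0.73 → w = 0.7300
R4: short=0.75, half=0.21, ¬far=1−0.22=0.78; AND[a·b] → w = 0.1229
Rules with consequent 'fast': {R1, R2, R3} → strengths 0.1743, 0.8725, 0.7300
Aggregate via t-conorm [a + b − a·b]: 0.9716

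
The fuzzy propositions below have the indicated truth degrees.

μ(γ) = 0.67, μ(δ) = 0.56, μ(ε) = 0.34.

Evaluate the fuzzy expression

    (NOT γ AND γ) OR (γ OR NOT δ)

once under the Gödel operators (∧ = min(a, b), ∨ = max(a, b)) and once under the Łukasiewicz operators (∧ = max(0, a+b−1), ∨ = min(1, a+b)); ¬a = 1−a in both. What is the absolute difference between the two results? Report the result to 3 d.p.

Under Gödel:
  NOT γ = 1 − 0.67 = 0.33
  NOT γ AND γ = min(a, b) on (0.33, 0.67) = 0.33
  NOT δ = 1 − 0.56 = 0.44
  γ OR NOT δ = max(a, b) on (0.67, 0.44) = 0.67
  (NOT γ AND γ) OR (γ OR NOT δ) = max(a, b) on (0.33, 0.67) = 0.67
  → value = 0.6700
Under Łukasiewicz:
  NOT γ = 1 − 0.67 = 0.33
  NOT γ AND γ = max(0, a+b−1) on (0.33, 0.67) = 0.00
  NOT δ = 1 − 0.56 = 0.44
  γ OR NOT δ = min(1, a+b) on (0.67, 0.44) = 1.00
  (NOT γ AND γ) OR (γ OR NOT δ) = min(1, a+b) on (0.00, 1.00) = 1.00
  → value = 1.0000
|0.6700 − 1.0000| = 0.330

0.330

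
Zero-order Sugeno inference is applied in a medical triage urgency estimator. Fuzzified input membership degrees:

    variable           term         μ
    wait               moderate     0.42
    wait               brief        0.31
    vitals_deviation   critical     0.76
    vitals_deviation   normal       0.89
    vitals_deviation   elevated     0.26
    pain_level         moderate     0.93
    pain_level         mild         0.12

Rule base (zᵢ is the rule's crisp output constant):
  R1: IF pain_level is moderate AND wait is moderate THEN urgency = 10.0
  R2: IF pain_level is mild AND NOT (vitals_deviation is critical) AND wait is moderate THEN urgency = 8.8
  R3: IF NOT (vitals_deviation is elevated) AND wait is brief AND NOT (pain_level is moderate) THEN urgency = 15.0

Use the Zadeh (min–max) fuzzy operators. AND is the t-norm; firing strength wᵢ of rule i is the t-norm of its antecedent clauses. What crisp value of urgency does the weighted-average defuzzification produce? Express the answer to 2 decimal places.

R1 (z=10.0): moderate=0.93, moderate=0.42; AND[min(a, b)] → w = 0.42
R2 (z=8.8): mild=0.12, ¬critical=1−0.76=0.24, moderate=0.42; AND[min(a, b)] → w = 0.12
R3 (z=15.0): ¬elevated=1−0.26=0.74, brief=0.31, ¬moderate=1−0.93=0.07; AND[min(a, b)] → w = 0.07
Weighted average = (0.42·10.0 + 0.12·8.8 + 0.07·15.0) / (0.42 + 0.12 + 0.07)
  = 6.3060 / 0.6100 = 10.34

10.34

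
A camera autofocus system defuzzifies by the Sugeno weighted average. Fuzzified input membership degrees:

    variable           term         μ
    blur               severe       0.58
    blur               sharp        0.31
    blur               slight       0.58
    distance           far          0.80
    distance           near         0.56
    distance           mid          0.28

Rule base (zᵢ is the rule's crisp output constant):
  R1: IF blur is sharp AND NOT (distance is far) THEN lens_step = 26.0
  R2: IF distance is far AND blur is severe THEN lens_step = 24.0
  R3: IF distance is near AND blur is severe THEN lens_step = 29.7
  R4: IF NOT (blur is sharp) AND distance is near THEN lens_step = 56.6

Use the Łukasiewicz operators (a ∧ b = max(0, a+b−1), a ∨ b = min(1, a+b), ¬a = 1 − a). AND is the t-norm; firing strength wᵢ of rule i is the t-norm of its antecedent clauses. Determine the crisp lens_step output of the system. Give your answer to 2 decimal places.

R1 (z=26.0): sharp=0.31, ¬far=1−0.80=0.20; AND[max(0, a+b−1)] → w = 0.00
R2 (z=24.0): far=0.80, severe=0.58; AND[max(0, a+b−1)] → w = 0.38
R3 (z=29.7): near=0.56, severe=0.58; AND[max(0, a+b−1)] → w = 0.14
R4 (z=56.6): ¬sharp=1−0.31=0.69, near=0.56; AND[max(0, a+b−1)] → w = 0.25
Weighted average = (0.00·26.0 + 0.38·24.0 + 0.14·29.7 + 0.25·56.6) / (0.00 + 0.38 + 0.14 + 0.25)
  = 27.4280 / 0.7700 = 35.62

35.62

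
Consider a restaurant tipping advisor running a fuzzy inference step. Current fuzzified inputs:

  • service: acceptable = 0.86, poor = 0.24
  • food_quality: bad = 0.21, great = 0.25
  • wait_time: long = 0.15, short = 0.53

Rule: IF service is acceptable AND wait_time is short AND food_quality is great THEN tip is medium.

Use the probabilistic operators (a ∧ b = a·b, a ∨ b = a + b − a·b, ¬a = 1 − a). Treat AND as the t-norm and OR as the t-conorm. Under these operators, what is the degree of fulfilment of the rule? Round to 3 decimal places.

0.114

firing strength: acceptable=0.86, short=0.53, great=0.25; AND[a·b] → w = 0.1140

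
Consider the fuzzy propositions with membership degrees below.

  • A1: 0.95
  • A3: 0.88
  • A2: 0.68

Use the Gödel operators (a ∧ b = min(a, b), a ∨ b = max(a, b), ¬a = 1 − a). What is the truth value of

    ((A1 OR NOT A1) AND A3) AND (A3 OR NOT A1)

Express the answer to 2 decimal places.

NOT A1 = 1 − 0.95 = 0.05
A1 OR NOT A1 = max(a, b) on (0.95, 0.05) = 0.95
(A1 OR NOT A1) AND A3 = min(a, b) on (0.95, 0.88) = 0.88
NOT A1 = 1 − 0.95 = 0.05
A3 OR NOT A1 = max(a, b) on (0.88, 0.05) = 0.88
((A1 OR NOT A1) AND A3) AND (A3 OR NOT A1) = min(a, b) on (0.88, 0.88) = 0.88

0.88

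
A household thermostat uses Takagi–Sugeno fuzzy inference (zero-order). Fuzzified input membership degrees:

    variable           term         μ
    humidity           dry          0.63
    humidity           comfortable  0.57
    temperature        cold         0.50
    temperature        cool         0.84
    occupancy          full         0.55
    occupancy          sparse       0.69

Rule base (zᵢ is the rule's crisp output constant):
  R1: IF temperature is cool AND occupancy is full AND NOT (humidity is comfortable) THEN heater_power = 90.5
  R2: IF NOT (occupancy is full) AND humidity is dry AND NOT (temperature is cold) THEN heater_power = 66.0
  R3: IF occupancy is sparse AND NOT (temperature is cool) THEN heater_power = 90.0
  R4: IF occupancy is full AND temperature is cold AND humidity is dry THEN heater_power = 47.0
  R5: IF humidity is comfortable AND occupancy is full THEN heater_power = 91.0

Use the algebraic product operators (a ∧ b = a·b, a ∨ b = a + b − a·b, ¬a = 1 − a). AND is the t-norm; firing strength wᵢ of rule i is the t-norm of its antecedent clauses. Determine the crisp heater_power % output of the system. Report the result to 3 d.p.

R1 (z=90.5): cool=0.84, full=0.55, ¬comfortable=1−0.57=0.43; AND[a·b] → w = 0.1987
R2 (z=66.0): ¬full=1−0.55=0.45, dry=0.63, ¬cold=1−0.50=0.50; AND[a·b] → w = 0.1417
R3 (z=90.0): sparse=0.69, ¬cool=1−0.84=0.16; AND[a·b] → w = 0.1104
R4 (z=47.0): full=0.55, cold=0.50, dry=0.63; AND[a·b] → w = 0.1733
R5 (z=91.0): comfortable=0.57, full=0.55; AND[a·b] → w = 0.3135
Weighted average = (0.1987·90.5 + 0.1417·66.0 + 0.1104·90.0 + 0.1733·47.0 + 0.3135·91.0) / (0.1987 + 0.1417 + 0.1104 + 0.1733 + 0.3135)
  = 73.9415 / 0.9376 = 78.866

78.866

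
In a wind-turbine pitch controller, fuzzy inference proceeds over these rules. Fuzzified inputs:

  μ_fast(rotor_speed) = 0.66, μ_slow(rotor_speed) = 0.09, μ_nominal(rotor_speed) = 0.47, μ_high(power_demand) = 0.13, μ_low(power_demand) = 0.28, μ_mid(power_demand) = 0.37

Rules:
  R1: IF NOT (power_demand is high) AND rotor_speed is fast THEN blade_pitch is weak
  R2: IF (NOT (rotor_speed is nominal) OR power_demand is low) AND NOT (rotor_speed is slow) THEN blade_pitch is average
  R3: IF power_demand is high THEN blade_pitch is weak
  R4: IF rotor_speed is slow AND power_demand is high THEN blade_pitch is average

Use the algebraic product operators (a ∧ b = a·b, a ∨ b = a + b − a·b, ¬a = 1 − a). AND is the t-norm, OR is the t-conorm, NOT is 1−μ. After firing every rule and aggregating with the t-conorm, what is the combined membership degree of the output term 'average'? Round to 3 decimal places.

0.607

R1: ¬high=1−0.13=0.87, fast=0.66; AND[a·b] → w = 0.5742
R2: (¬nominal=1−0.47=0.53 OR low=0.28) = 0.6616; AND[a·b] with ¬slow=1−0.09=0.91 → w = 0.6021
R3: high=0.13 → w = 0.1300
R4: slow=0.09, high=0.13; AND[a·b] → w = 0.0117
Rules with consequent 'average': {R2, R4} → strengths 0.6021, 0.0117
Aggregate via t-conorm [a + b − a·b]: 0.6067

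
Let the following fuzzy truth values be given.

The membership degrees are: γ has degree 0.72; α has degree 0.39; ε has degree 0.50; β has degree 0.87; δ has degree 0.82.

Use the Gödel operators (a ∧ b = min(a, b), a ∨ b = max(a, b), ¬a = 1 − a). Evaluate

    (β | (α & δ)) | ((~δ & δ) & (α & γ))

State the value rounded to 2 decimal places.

α & δ = min(a, b) on (0.39, 0.82) = 0.39
β | (α & δ) = max(a, b) on (0.87, 0.39) = 0.87
~δ = 1 − 0.82 = 0.18
~δ & δ = min(a, b) on (0.18, 0.82) = 0.18
α & γ = min(a, b) on (0.39, 0.72) = 0.39
(~δ & δ) & (α & γ) = min(a, b) on (0.18, 0.39) = 0.18
(β | (α & δ)) | ((~δ & δ) & (α & γ)) = max(a, b) on (0.87, 0.18) = 0.87

0.87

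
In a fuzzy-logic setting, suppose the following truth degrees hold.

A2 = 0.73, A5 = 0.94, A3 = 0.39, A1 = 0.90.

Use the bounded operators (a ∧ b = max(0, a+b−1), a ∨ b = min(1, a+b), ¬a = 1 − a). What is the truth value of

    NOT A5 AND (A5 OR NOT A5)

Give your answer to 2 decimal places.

0.06

NOT A5 = 1 − 0.94 = 0.06
NOT A5 = 1 − 0.94 = 0.06
A5 OR NOT A5 = min(1, a+b) on (0.94, 0.06) = 1.00
NOT A5 AND (A5 OR NOT A5) = max(0, a+b−1) on (0.06, 1.00) = 0.06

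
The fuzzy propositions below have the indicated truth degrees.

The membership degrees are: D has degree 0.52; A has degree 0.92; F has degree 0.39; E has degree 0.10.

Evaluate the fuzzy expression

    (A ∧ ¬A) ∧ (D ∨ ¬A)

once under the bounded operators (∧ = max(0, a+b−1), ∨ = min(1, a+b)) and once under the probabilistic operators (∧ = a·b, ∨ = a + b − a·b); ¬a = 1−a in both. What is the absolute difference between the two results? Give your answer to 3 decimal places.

0.041

Under bounded:
  ¬A = 1 − 0.92 = 0.08
  A ∧ ¬A = max(0, a+b−1) on (0.92, 0.08) = 0.00
  ¬A = 1 − 0.92 = 0.08
  D ∨ ¬A = min(1, a+b) on (0.52, 0.08) = 0.60
  (A ∧ ¬A) ∧ (D ∨ ¬A) = max(0, a+b−1) on (0.00, 0.60) = 0.00
  → value = 0.0000
Under probabilistic:
  ¬A = 1 − 0.9200 = 0.0800
  A ∧ ¬A = a·b on (0.9200, 0.0800) = 0.0736
  ¬A = 1 − 0.9200 = 0.0800
  D ∨ ¬A = a + b − a·b on (0.5200, 0.0800) = 0.5584
  (A ∧ ¬A) ∧ (D ∨ ¬A) = a·b on (0.0736, 0.5584) = 0.0411
  → value = 0.0411
|0.0000 − 0.0411| = 0.041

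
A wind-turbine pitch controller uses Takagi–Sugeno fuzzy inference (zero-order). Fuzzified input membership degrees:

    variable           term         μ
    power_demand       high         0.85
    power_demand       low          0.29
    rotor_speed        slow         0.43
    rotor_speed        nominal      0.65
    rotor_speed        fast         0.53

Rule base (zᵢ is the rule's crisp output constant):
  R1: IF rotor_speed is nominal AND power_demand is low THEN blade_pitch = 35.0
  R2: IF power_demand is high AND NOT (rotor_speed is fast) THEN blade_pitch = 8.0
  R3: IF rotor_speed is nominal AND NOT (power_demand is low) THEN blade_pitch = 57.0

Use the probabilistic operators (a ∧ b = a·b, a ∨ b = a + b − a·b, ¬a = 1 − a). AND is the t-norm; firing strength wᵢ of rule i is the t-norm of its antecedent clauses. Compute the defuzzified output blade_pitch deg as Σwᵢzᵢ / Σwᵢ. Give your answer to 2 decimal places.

34.40

R1 (z=35.0): nominal=0.65, low=0.29; AND[a·b] → w = 0.1885
R2 (z=8.0): high=0.85, ¬fast=1−0.53=0.47; AND[a·b] → w = 0.3995
R3 (z=57.0): nominal=0.65, ¬low=1−0.29=0.71; AND[a·b] → w = 0.4615
Weighted average = (0.1885·35.0 + 0.3995·8.0 + 0.4615·57.0) / (0.1885 + 0.3995 + 0.4615)
  = 36.0990 / 1.0495 = 34.40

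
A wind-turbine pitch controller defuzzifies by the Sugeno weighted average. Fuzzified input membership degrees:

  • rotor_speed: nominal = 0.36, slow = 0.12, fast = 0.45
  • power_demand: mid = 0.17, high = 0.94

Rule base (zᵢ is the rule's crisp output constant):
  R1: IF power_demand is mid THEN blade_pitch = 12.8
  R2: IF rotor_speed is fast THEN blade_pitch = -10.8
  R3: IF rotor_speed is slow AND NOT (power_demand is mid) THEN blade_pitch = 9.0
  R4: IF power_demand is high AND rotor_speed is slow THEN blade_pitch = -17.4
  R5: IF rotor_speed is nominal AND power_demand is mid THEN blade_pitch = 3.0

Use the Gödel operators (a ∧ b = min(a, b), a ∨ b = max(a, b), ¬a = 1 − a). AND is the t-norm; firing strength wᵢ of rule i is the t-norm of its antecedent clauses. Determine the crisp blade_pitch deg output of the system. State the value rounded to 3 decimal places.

-3.089

R1 (z=12.8): mid=0.17 → w = 0.17
R2 (z=-10.8): fast=0.45 → w = 0.45
R3 (z=9.0): slow=0.12, ¬mid=1−0.17=0.83; AND[min(a, b)] → w = 0.12
R4 (z=-17.4): high=0.94, slow=0.12; AND[min(a, b)] → w = 0.12
R5 (z=3.0): nominal=0.36, mid=0.17; AND[min(a, b)] → w = 0.17
Weighted average = (0.17·12.8 + 0.45·-10.8 + 0.12·9.0 + 0.12·-17.4 + 0.17·3.0) / (0.17 + 0.45 + 0.12 + 0.12 + 0.17)
  = -3.1820 / 1.0300 = -3.089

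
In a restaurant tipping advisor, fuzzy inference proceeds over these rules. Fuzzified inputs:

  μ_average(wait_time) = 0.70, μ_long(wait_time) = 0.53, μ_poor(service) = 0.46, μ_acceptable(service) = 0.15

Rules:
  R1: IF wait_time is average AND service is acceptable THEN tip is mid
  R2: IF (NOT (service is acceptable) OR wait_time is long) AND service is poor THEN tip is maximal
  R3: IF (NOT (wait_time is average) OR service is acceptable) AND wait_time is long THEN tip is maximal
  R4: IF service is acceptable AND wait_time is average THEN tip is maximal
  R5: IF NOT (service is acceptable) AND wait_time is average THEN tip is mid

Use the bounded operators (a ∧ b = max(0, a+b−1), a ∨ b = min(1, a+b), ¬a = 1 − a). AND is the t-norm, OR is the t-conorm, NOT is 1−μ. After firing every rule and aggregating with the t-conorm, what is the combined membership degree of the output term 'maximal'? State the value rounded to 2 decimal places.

0.46

R1: average=0.70, acceptable=0.15; AND[max(0, a+b−1)] → w = 0.00
R2: (¬acceptable=1−0.15=0.85 OR long=0.53) = 1.00; AND[max(0, a+b−1)] with poor=0.46 → w = 0.46
R3: (¬average=1−0.70=0.30 OR acceptable=0.15) = 0.45; AND[max(0, a+b−1)] with long=0.53 → w = 0.00
R4: acceptable=0.15, average=0.70; AND[max(0, a+b−1)] → w = 0.00
R5: ¬acceptable=1−0.15=0.85, average=0.70; AND[max(0, a+b−1)] → w = 0.55
Rules with consequent 'maximal': {R2, R3, R4} → strengths 0.46, 0.00, 0.00
Aggregate via t-conorm [min(1, a+b)]: 0.46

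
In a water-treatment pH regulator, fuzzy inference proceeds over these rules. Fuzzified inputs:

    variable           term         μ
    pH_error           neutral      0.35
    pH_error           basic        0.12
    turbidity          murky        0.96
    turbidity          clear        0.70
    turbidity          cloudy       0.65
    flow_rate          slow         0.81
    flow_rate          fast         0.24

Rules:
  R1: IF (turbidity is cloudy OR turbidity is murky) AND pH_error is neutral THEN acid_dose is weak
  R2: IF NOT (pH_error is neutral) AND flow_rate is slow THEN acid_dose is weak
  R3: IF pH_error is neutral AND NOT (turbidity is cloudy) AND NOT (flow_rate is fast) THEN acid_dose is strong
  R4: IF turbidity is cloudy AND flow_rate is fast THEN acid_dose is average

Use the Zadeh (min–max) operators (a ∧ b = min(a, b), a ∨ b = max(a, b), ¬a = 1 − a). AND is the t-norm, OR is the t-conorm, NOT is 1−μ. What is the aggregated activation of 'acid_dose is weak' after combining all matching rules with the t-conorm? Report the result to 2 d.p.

0.65

R1: (cloudy=0.65 OR murky=0.96) = 0.96; AND[min(a, b)] with neutral=0.35 → w = 0.35
R2: ¬neutral=1−0.35=0.65, slow=0.81; AND[min(a, b)] → w = 0.65
R3: neutral=0.35, ¬cloudy=1−0.65=0.35, ¬fast=1−0.24=0.76; AND[min(a, b)] → w = 0.35
R4: cloudy=0.65, fast=0.24; AND[min(a, b)] → w = 0.24
Rules with consequent 'weak': {R1, R2} → strengths 0.35, 0.65
Aggregate via t-conorm [max(a, b)]: 0.65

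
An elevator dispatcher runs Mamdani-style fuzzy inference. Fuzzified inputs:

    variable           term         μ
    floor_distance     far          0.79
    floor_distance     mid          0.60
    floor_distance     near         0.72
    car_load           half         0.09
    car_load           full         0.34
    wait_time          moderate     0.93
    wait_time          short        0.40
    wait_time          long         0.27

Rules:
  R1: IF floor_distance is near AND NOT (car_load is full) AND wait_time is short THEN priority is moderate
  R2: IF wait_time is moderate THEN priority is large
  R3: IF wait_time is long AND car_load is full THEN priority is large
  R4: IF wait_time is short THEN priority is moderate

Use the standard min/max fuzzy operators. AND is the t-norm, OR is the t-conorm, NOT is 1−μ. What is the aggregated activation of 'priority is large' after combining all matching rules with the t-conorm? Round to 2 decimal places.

R1: near=0.72, ¬full=1−0.34=0.66, short=0.40; AND[min(a, b)] → w = 0.40
R2: moderate=0.93 → w = 0.93
R3: long=0.27, full=0.34; AND[min(a, b)] → w = 0.27
R4: short=0.40 → w = 0.40
Rules with consequent 'large': {R2, R3} → strengths 0.93, 0.27
Aggregate via t-conorm [max(a, b)]: 0.93

0.93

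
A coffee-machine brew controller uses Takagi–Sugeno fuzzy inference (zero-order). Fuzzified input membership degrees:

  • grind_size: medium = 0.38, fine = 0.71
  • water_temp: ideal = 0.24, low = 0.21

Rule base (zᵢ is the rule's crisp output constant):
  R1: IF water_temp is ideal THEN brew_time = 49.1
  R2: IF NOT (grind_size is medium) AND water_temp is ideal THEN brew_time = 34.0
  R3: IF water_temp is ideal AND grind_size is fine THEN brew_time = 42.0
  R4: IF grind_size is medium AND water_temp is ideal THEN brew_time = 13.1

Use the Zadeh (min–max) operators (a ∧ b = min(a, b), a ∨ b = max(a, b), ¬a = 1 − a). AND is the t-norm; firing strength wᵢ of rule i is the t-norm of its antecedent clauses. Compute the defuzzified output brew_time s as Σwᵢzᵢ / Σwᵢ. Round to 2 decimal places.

R1 (z=49.1): ideal=0.24 → w = 0.24
R2 (z=34.0): ¬medium=1−0.38=0.62, ideal=0.24; AND[min(a, b)] → w = 0.24
R3 (z=42.0): ideal=0.24, fine=0.71; AND[min(a, b)] → w = 0.24
R4 (z=13.1): medium=0.38, ideal=0.24; AND[min(a, b)] → w = 0.24
Weighted average = (0.24·49.1 + 0.24·34.0 + 0.24·42.0 + 0.24·13.1) / (0.24 + 0.24 + 0.24 + 0.24)
  = 33.1680 / 0.9600 = 34.55

34.55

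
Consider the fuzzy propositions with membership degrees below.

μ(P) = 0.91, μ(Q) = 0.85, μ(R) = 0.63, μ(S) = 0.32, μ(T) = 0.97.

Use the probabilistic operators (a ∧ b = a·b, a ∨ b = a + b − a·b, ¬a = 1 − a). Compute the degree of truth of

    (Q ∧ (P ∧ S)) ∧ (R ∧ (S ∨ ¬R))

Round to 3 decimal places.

P ∧ S = a·b on (0.9100, 0.3200) = 0.2912
Q ∧ (P ∧ S) = a·b on (0.8500, 0.2912) = 0.2475
¬R = 1 − 0.6300 = 0.3700
S ∨ ¬R = a + b − a·b on (0.3200, 0.3700) = 0.5716
R ∧ (S ∨ ¬R) = a·b on (0.6300, 0.5716) = 0.3601
(Q ∧ (P ∧ S)) ∧ (R ∧ (S ∨ ¬R)) = a·b on (0.2475, 0.3601) = 0.0891

0.089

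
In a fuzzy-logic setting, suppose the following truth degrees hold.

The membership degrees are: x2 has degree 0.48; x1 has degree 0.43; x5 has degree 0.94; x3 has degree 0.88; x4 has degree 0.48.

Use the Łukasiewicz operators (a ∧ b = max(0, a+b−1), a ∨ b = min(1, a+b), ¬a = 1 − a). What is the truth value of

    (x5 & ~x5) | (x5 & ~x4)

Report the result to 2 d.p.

~x5 = 1 − 0.94 = 0.06
x5 & ~x5 = max(0, a+b−1) on (0.94, 0.06) = 0.00
~x4 = 1 − 0.48 = 0.52
x5 & ~x4 = max(0, a+b−1) on (0.94, 0.52) = 0.46
(x5 & ~x5) | (x5 & ~x4) = min(1, a+b) on (0.00, 0.46) = 0.46

0.46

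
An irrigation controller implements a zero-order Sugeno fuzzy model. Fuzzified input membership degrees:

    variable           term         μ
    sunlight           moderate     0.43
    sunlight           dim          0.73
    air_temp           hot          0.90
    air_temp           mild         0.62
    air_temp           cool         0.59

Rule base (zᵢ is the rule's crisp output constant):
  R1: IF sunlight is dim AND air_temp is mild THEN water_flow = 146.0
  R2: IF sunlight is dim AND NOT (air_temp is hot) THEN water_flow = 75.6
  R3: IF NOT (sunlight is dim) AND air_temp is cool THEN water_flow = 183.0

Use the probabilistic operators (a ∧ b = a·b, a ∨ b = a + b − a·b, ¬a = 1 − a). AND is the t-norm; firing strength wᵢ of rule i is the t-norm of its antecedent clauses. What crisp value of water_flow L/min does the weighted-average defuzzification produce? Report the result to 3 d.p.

147.102

R1 (z=146.0): dim=0.73, mild=0.62; AND[a·b] → w = 0.4526
R2 (z=75.6): dim=0.73, ¬hot=1−0.90=0.10; AND[a·b] → w = 0.0730
R3 (z=183.0): ¬dim=1−0.73=0.27, cool=0.59; AND[a·b] → w = 0.1593
Weighted average = (0.4526·146.0 + 0.0730·75.6 + 0.1593·183.0) / (0.4526 + 0.0730 + 0.1593)
  = 100.7503 / 0.6849 = 147.102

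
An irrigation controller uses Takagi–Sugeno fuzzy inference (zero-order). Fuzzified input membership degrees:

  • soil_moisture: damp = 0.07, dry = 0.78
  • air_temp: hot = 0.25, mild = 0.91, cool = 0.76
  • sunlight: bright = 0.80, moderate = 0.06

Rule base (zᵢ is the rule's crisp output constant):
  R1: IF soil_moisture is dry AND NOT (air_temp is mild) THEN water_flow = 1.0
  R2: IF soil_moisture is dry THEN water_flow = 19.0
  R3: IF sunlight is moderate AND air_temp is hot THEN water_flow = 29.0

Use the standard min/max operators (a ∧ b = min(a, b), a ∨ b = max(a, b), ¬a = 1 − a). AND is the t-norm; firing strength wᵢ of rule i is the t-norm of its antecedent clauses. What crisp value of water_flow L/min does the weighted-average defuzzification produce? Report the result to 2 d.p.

R1 (z=1.0): dry=0.78, ¬mild=1−0.91=0.09; AND[min(a, b)] → w = 0.09
R2 (z=19.0): dry=0.78 → w = 0.78
R3 (z=29.0): moderate=0.06, hot=0.25; AND[min(a, b)] → w = 0.06
Weighted average = (0.09·1.0 + 0.78·19.0 + 0.06·29.0) / (0.09 + 0.78 + 0.06)
  = 16.6500 / 0.9300 = 17.90

17.90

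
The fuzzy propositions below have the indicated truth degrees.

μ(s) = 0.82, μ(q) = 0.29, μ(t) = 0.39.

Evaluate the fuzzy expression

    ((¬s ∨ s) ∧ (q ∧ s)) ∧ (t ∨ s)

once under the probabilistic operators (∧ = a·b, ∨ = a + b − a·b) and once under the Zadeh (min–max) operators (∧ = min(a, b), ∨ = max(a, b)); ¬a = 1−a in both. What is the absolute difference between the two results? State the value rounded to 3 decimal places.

0.110

Under probabilistic:
  ¬s = 1 − 0.8200 = 0.1800
  ¬s ∨ s = a + b − a·b on (0.1800, 0.8200) = 0.8524
  q ∧ s = a·b on (0.2900, 0.8200) = 0.2378
  (¬s ∨ s) ∧ (q ∧ s) = a·b on (0.8524, 0.2378) = 0.2027
  t ∨ s = a + b − a·b on (0.3900, 0.8200) = 0.8902
  ((¬s ∨ s) ∧ (q ∧ s)) ∧ (t ∨ s) = a·b on (0.2027, 0.8902) = 0.1804
  → value = 0.1804
Under Zadeh (min–max):
  ¬s = 1 − 0.82 = 0.18
  ¬s ∨ s = max(a, b) on (0.18, 0.82) = 0.82
  q ∧ s = min(a, b) on (0.29, 0.82) = 0.29
  (¬s ∨ s) ∧ (q ∧ s) = min(a, b) on (0.82, 0.29) = 0.29
  t ∨ s = max(a, b) on (0.39, 0.82) = 0.82
  ((¬s ∨ s) ∧ (q ∧ s)) ∧ (t ∨ s) = min(a, b) on (0.29, 0.82) = 0.29
  → value = 0.2900
|0.1804 − 0.2900| = 0.110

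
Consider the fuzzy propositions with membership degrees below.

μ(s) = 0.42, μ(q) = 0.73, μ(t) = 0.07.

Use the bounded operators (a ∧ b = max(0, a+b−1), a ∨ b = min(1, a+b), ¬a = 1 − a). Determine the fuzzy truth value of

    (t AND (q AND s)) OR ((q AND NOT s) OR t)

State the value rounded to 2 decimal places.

q AND s = max(0, a+b−1) on (0.73, 0.42) = 0.15
t AND (q AND s) = max(0, a+b−1) on (0.07, 0.15) = 0.00
NOT s = 1 − 0.42 = 0.58
q AND NOT s = max(0, a+b−1) on (0.73, 0.58) = 0.31
(q AND NOT s) OR t = min(1, a+b) on (0.31, 0.07) = 0.38
(t AND (q AND s)) OR ((q AND NOT s) OR t) = min(1, a+b) on (0.00, 0.38) = 0.38

0.38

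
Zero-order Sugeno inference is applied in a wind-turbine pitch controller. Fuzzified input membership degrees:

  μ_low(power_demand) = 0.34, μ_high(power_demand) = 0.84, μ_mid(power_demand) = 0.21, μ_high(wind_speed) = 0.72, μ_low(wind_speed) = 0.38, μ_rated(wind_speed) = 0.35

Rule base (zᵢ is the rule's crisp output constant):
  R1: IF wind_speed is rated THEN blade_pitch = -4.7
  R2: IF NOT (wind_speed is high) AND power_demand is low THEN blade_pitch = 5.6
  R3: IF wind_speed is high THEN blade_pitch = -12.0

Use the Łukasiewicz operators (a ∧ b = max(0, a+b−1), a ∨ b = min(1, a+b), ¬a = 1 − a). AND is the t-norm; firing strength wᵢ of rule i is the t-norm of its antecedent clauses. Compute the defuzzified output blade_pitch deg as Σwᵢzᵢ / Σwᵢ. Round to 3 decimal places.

R1 (z=-4.7): rated=0.35 → w = 0.35
R2 (z=5.6): ¬high=1−0.72=0.28, low=0.34; AND[max(0, a+b−1)] → w = 0.00
R3 (z=-12.0): high=0.72 → w = 0.72
Weighted average = (0.35·-4.7 + 0.00·5.6 + 0.72·-12.0) / (0.35 + 0.00 + 0.72)
  = -10.2850 / 1.0700 = -9.612

-9.612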